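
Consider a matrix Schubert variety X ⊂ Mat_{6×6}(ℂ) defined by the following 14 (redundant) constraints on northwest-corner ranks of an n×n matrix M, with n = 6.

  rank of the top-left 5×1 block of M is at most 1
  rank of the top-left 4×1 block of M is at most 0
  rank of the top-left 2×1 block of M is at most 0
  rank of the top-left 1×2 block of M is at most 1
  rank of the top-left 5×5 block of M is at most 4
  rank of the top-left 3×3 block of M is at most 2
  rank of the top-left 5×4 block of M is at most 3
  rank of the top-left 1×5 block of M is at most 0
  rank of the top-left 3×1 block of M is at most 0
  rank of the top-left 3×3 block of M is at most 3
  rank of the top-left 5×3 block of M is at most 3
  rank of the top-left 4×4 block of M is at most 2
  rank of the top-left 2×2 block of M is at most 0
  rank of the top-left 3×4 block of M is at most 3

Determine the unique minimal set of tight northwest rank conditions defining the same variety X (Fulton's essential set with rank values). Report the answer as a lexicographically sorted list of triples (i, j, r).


The tightest implied rank at each (i,j), from the 14 conditions:

  row 1: 0 0 0 0 0 1
  row 2: 0 0 1 1 1 2
  row 3: 0 1 2 2 2 3
  row 4: 0 1 2 2 3 4
  row 5: 1 2 3 3 4 5
  row 6: 1 2 3 4 5 6

second differences of R give the permutation w = (6, 3, 2, 5, 1, 4).

ℓ(w)=10; the 4 essential cells (i,j,r):

[(1, 5, 0), (2, 2, 0), (4, 1, 0), (4, 4, 2)]


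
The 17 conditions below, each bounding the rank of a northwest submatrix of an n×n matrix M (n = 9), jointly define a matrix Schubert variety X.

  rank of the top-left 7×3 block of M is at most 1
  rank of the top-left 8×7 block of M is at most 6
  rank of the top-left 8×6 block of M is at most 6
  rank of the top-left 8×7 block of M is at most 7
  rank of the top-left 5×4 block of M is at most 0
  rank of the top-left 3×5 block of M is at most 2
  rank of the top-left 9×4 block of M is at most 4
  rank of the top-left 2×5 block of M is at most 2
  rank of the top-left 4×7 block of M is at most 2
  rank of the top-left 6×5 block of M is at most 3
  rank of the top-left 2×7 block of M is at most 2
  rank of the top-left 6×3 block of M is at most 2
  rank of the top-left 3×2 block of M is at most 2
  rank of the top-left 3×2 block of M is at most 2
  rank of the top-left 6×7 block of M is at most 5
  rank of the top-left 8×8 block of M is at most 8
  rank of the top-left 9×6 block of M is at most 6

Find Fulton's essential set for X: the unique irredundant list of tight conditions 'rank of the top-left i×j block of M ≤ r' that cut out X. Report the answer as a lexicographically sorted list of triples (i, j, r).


The tightest implied rank at each (i,j), from the 17 conditions:

  R[1]: 0 0 0 0 1 1 1 1 1
  R[2]: 0 0 0 0 1 2 2 2 2
  R[3]: 0 0 0 0 1 2 2 3 3
  R[4]: 0 0 0 0 1 2 2 3 4
  R[5]: 0 0 0 0 1 2 3 4 5
  R[6]: 1 1 1 1 2 3 4 5 6
  R[7]: 1 1 1 2 3 4 5 6 7
  R[8]: 1 2 2 3 4 5 6 7 8
  R[9]: 1 2 3 4 5 6 7 8 9

the unique w with this rank table is (5, 6, 8, 9, 7, 1, 4, 2, 3).

Fulton essential set (3 of the 24 Rothe cells):

[(4, 7, 2), (5, 4, 0), (7, 3, 1)]


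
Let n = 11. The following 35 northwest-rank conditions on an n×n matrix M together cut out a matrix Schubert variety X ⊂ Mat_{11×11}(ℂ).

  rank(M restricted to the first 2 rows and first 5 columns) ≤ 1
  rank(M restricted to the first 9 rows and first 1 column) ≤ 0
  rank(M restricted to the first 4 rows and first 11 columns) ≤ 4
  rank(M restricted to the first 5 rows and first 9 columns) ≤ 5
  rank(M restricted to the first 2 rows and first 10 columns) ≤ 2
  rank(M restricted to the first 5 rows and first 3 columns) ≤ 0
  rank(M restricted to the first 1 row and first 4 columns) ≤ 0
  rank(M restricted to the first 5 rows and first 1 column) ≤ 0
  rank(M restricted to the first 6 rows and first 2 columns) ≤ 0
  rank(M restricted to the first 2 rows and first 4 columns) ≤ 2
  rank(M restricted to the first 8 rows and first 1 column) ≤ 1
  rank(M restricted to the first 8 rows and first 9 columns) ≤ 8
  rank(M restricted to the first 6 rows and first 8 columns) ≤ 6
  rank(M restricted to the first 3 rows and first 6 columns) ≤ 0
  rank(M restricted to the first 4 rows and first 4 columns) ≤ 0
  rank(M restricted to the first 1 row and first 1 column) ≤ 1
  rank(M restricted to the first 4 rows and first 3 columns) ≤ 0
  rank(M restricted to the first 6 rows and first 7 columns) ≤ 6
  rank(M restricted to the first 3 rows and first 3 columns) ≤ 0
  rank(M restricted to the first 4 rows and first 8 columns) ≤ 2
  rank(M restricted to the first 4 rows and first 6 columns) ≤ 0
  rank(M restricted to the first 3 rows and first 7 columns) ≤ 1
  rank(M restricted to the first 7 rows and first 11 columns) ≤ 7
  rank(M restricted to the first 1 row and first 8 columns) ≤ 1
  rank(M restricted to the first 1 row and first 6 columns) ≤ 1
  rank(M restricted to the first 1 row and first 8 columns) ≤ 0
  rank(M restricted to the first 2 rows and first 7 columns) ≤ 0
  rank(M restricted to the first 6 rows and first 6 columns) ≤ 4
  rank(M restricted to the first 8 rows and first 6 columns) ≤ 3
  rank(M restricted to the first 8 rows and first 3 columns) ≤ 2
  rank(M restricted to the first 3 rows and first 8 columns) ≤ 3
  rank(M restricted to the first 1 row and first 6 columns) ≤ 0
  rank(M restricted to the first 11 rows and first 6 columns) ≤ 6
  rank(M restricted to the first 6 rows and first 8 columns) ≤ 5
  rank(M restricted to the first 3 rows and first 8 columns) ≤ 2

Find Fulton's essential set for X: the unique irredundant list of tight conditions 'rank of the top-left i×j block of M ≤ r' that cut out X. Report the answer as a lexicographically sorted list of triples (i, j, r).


Recovering R(i,j) via the rank-extension bound from the 35 conditions:

  row 1: 0  0  0  0  0  0  0  0  1  1  1
  row 2: 0  0  0  0  0  0  0  1  2  2  2
  row 3: 0  0  0  0  0  0  1  2  3  3  3
  row 4: 0  0  0  0  0  0  1  2  3  4  4
  row 5: 0  0  0  1  1  1  2  3  4  5  5
  row 6: 0  0  1  2  2  2  3  4  5  6  6
  row 7: 0  1  2  3  3  3  4  5  6  7  7
  row 8: 0  1  2  3  3  3  4  5  6  7  8
  row 9: 0  1  2  3  4  4  5  6  7  8  9
  row 10: 1  2  3  4  5  5  6  7  8  9  10
  row 11: 1  2  3  4  5  6  7  8  9  10  11

hence w(1..11) = (9, 8, 7, 10, 4, 3, 2, 11, 5, 1, 6).

ℓ(w)=37; the 7 essential cells (i,j,r):

[(1, 8, 0), (2, 7, 0), (4, 6, 0), (5, 3, 0), (6, 2, 0), (8, 6, 3), (9, 1, 0)]


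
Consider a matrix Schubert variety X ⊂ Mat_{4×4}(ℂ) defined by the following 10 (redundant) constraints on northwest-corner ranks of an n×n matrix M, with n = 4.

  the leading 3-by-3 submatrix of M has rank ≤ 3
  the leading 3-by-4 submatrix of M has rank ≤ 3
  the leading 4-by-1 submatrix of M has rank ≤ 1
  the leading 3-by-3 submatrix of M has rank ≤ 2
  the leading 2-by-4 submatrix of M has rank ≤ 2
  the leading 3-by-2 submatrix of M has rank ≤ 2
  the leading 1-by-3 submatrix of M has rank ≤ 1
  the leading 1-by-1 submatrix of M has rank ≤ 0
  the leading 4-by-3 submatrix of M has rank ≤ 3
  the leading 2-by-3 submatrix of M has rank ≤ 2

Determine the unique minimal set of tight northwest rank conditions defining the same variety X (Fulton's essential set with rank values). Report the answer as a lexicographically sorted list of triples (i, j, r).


Propagating the 10 rank bounds to every northwest block:

  0 | 1 | 1 | 1
  1 | 2 | 2 | 2
  1 | 2 | 2 | 3
  1 | 2 | 3 | 4

so w = (2, 1, 4, 3).

Rothe diagram D(w) (2 cells), 2 SE-corners (essential conditions):

[(1, 1, 0), (3, 3, 2)]


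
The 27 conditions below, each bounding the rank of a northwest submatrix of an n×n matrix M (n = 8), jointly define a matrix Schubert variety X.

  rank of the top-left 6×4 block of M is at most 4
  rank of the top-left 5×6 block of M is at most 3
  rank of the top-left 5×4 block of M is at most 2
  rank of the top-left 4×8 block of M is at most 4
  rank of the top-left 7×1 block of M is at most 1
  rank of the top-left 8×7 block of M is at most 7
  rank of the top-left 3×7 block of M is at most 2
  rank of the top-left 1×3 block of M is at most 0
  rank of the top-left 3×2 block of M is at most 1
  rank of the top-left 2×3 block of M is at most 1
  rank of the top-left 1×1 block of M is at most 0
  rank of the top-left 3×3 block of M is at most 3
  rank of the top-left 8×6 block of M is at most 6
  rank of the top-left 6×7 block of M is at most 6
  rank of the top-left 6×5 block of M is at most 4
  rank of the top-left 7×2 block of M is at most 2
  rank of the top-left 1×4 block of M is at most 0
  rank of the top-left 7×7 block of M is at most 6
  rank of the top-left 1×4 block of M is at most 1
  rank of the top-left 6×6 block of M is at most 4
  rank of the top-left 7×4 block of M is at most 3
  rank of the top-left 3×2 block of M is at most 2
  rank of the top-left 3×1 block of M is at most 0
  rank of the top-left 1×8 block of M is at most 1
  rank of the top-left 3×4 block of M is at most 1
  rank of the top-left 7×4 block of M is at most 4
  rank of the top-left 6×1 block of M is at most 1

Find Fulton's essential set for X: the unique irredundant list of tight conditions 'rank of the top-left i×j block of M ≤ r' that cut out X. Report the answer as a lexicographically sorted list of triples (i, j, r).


The tightest implied rank at each (i,j), from the 27 conditions:

  row 1: 0 | 0 | 0 | 0 | 1 | 1 | 1 | 1
  row 2: 0 | 1 | 1 | 1 | 2 | 2 | 2 | 2
  row 3: 0 | 1 | 1 | 1 | 2 | 2 | 2 | 3
  row 4: 1 | 2 | 2 | 2 | 3 | 3 | 3 | 4
  row 5: 1 | 2 | 2 | 2 | 3 | 3 | 4 | 5
  row 6: 1 | 2 | 3 | 3 | 4 | 4 | 5 | 6
  row 7: 1 | 2 | 3 | 3 | 4 | 5 | 6 | 7
  row 8: 1 | 2 | 3 | 4 | 5 | 6 | 7 | 8

giving w = (5, 2, 8, 1, 7, 3, 6, 4) via Δ²R.

Rothe diagram D(w) (14 cells), 7 SE-corners (essential conditions):

[(1, 4, 0), (3, 1, 0), (3, 4, 1), (3, 7, 2), (5, 4, 2), (5, 6, 3), (7, 4, 3)]


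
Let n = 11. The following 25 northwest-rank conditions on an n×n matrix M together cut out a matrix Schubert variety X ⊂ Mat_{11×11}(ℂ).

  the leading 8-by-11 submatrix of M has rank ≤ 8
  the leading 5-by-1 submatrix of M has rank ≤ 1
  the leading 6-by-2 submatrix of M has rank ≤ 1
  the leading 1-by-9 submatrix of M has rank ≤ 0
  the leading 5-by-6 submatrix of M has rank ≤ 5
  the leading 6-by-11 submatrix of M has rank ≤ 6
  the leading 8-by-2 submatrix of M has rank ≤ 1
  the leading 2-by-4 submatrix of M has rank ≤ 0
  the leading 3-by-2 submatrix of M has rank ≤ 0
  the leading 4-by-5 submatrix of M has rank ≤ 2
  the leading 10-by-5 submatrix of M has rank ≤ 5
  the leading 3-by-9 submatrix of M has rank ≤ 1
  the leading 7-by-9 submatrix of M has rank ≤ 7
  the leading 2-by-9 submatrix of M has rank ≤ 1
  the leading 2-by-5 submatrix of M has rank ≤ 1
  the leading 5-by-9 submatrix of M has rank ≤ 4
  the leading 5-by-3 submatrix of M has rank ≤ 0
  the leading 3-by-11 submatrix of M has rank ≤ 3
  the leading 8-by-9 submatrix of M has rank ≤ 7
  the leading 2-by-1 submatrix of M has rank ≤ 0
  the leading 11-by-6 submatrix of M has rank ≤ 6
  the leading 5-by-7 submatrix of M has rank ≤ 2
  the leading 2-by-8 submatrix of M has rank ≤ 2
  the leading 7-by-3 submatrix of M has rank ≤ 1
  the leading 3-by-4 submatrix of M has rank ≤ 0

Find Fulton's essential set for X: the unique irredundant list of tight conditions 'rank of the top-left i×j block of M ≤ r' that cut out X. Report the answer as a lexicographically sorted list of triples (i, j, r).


Propagating the 25 rank bounds to every northwest block:

  row 1: 0  0  0  0  0  0  0  0  0  1  1
  row 2: 0  0  0  0  1  1  1  1  1  2  2
  row 3: 0  0  0  0  1  1  1  1  1  2  3
  row 4: 0  0  0  1  2  2  2  2  2  3  4
  row 5: 0  0  0  1  2  2  2  3  3  4  5
  row 6: 1  1  1  2  3  3  3  4  4  5  6
  row 7: 1  1  1  2  3  4  4  5  5  6  7
  row 8: 1  1  2  3  4  5  5  6  6  7  8
  row 9: 1  2  3  4  5  6  6  7  7  8  9
  row 10: 1  2  3  4  5  6  7  8  8  9  10
  row 11: 1  2  3  4  5  6  7  8  9  10  11

reading off 1-entries of Δ²R: w = (10, 5, 11, 4, 8, 1, 6, 3, 2, 7, 9).

ℓ(w)=32; the 7 essential cells (i,j,r):

[(1, 9, 0), (3, 4, 0), (3, 9, 1), (5, 3, 0), (5, 7, 2), (7, 3, 1), (8, 2, 1)]


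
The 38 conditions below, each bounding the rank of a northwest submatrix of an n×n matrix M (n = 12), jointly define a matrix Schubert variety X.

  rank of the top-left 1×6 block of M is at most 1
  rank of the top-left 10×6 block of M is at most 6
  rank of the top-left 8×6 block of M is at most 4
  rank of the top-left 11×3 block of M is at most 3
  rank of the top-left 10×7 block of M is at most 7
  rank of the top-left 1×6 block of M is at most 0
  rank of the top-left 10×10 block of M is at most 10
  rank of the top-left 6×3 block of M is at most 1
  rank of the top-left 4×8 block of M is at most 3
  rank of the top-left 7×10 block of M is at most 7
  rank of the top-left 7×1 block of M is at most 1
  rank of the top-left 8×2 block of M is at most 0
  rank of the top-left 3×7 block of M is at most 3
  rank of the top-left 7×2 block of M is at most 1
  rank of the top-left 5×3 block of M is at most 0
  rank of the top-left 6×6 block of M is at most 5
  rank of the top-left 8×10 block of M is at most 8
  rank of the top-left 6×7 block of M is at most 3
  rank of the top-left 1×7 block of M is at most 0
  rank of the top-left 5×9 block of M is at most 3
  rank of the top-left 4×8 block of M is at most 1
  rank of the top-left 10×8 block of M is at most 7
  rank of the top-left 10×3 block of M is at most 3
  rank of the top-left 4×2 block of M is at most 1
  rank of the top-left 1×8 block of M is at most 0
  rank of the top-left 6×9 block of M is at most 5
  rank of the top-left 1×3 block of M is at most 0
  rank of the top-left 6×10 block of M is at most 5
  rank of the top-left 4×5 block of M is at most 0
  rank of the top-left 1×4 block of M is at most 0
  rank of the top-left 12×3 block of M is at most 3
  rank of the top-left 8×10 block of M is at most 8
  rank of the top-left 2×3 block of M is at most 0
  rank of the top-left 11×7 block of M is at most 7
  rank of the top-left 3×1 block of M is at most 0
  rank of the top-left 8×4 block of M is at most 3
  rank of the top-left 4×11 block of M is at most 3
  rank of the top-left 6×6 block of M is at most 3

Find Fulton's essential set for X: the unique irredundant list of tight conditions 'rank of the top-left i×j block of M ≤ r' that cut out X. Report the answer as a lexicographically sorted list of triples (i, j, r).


Rank table r_w(12×12) implied by the 38 constraints:

  row 1: 0 | 0 | 0 | 0 | 0 | 0 | 0 | 0 | 1 | 1 | 1 | 1
  row 2: 0 | 0 | 0 | 0 | 0 | 1 | 1 | 1 | 2 | 2 | 2 | 2
  row 3: 0 | 0 | 0 | 0 | 0 | 1 | 1 | 1 | 2 | 3 | 3 | 3
  row 4: 0 | 0 | 0 | 0 | 0 | 1 | 1 | 1 | 2 | 3 | 3 | 4
  row 5: 0 | 0 | 0 | 1 | 1 | 2 | 2 | 2 | 3 | 4 | 4 | 5
  row 6: 0 | 0 | 1 | 2 | 2 | 3 | 3 | 3 | 4 | 5 | 5 | 6
  row 7: 0 | 0 | 1 | 2 | 3 | 4 | 4 | 4 | 5 | 6 | 6 | 7
  row 8: 0 | 0 | 1 | 2 | 3 | 4 | 5 | 5 | 6 | 7 | 7 | 8
  row 9: 1 | 1 | 2 | 3 | 4 | 5 | 6 | 6 | 7 | 8 | 8 | 9
  row 10: 1 | 2 | 3 | 4 | 5 | 6 | 7 | 7 | 8 | 9 | 9 | 10
  row 11: 1 | 2 | 3 | 4 | 5 | 6 | 7 | 8 | 9 | 10 | 10 | 11
  row 12: 1 | 2 | 3 | 4 | 5 | 6 | 7 | 8 | 9 | 10 | 11 | 12

so w = (9, 6, 10, 12, 4, 3, 5, 7, 1, 2, 8, 11).

|D(w)|=37, |Ess(w)|=6:

[(1, 8, 0), (4, 5, 0), (4, 8, 1), (4, 11, 3), (5, 3, 0), (8, 2, 0)]


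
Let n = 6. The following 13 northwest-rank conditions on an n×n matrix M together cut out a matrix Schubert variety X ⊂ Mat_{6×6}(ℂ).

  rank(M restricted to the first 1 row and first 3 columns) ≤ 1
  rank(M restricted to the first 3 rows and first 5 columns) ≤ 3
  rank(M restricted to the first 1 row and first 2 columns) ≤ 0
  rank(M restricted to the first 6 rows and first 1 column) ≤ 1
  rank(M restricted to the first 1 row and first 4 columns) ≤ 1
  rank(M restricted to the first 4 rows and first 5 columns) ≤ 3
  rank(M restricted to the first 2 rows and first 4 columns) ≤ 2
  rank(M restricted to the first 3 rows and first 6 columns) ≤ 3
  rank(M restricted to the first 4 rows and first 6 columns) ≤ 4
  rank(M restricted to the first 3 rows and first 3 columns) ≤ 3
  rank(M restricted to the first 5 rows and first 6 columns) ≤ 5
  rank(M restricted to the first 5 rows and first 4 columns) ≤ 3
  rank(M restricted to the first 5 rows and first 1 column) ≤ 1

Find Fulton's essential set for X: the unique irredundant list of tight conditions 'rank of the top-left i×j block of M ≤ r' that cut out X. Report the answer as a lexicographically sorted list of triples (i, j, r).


Rank table r_w(6×6) implied by the 13 constraints:

  row 1: 0, 0, 1, 1, 1, 1
  row 2: 1, 1, 2, 2, 2, 2
  row 3: 1, 2, 3, 3, 3, 3
  row 4: 1, 2, 3, 3, 3, 4
  row 5: 1, 2, 3, 3, 4, 5
  row 6: 1, 2, 3, 4, 5, 6

so w = (3, 1, 2, 6, 5, 4).

Rothe diagram D(w) (5 cells), 3 SE-corners (essential conditions):

[(1, 2, 0), (4, 5, 3), (5, 4, 3)]


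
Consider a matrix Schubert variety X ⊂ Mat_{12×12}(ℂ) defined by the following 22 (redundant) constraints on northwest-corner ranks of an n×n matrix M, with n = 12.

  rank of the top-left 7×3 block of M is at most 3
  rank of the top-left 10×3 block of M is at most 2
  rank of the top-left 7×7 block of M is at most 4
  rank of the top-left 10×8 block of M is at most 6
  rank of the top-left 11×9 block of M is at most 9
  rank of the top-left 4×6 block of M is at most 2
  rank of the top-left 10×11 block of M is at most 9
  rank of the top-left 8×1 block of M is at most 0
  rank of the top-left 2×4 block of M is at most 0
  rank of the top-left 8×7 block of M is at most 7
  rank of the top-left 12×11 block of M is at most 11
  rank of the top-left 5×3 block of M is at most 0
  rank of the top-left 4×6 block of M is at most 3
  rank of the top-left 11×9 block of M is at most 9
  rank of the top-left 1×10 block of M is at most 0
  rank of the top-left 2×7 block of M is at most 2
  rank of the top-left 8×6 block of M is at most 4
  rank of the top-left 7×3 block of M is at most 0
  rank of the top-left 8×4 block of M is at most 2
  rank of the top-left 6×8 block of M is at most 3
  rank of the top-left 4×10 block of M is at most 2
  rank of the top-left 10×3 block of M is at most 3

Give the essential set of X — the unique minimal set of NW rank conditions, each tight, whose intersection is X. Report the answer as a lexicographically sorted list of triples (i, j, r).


Computing R[i][j] = min implied NW-rank bound (n=12, 22 conditions):

  0  0  0  0  0  0  0  0  0  0  1  1
  0  0  0  0  1  1  1  1  1  1  2  2
  0  0  0  1  2  2  2  2  2  2  3  3
  0  0  0  1  2  2  2  2  2  2  3  4
  0  0  0  1  2  3  3  3  3  3  4  5
  0  0  0  1  2  3  3  3  4  4  5  6
  0  0  0  1  2  3  4  4  5  5  6  7
  0  1  1  2  3  4  5  5  6  6  7  8
  1  2  2  3  4  5  6  6  7  7  8  9
  1  2  2  3  4  5  6  6  7  8  9  10
  1  2  3  4  5  6  7  7  8  9  10  11
  1  2  3  4  5  6  7  8  9  10  11  12

so w = (11, 5, 4, 12, 6, 9, 7, 2, 1, 10, 3, 8).

D(w) has 39 cells with 8 SE-corners; essential set:

[(1, 10, 0), (2, 4, 0), (4, 10, 2), (6, 8, 3), (7, 3, 0), (8, 1, 0), (10, 3, 2), (10, 8, 6)]


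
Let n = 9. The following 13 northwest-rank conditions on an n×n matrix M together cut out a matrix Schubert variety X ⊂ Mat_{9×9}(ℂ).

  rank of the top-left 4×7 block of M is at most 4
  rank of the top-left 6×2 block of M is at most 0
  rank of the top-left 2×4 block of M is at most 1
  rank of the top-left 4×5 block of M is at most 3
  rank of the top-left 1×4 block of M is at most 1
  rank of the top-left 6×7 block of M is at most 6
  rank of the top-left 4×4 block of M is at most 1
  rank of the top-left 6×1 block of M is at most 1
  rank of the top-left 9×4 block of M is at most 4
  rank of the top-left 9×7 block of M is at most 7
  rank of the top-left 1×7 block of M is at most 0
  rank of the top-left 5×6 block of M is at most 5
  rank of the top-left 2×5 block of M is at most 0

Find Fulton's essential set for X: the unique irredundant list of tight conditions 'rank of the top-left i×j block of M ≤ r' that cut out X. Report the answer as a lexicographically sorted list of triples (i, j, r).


Computing R[i][j] = min implied NW-rank bound (n=9, 13 conditions):

  row 1: 0 0 0 0 0 0 0 1 1
  row 2: 0 0 0 0 0 1 1 2 2
  row 3: 0 0 1 1 1 2 2 3 3
  row 4: 0 0 1 1 2 3 3 4 4
  row 5: 0 0 1 2 3 4 4 5 5
  row 6: 0 0 1 2 3 4 5 6 6
  row 7: 1 1 2 3 4 5 6 7 7
  row 8: 1 2 3 4 5 6 7 8 8
  row 9: 1 2 3 4 5 6 7 8 9

so w = (8, 6, 3, 5, 4, 7, 1, 2, 9).

Fulton essential set (4 of the 21 Rothe cells):

[(1, 7, 0), (2, 5, 0), (4, 4, 1), (6, 2, 0)]


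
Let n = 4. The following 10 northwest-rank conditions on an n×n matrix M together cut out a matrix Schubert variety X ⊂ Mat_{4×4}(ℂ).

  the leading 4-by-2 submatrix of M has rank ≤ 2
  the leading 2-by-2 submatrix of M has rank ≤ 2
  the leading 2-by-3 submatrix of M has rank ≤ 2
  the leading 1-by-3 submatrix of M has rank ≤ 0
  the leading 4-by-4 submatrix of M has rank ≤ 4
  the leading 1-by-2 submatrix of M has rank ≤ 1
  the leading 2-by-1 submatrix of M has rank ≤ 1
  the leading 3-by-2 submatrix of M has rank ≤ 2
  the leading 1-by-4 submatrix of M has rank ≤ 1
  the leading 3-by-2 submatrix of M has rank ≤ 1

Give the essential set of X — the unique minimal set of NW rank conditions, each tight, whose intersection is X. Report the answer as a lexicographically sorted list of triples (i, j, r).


Propagating the 10 rank bounds to every northwest block:

  R[1]: 0  0  0  1
  R[2]: 1  1  1  2
  R[3]: 1  1  2  3
  R[4]: 1  2  3  4

second differences of R give the permutation w = (4, 1, 3, 2).

ℓ(w)=4; the 2 essential cells (i,j,r):

[(1, 3, 0), (3, 2, 1)]


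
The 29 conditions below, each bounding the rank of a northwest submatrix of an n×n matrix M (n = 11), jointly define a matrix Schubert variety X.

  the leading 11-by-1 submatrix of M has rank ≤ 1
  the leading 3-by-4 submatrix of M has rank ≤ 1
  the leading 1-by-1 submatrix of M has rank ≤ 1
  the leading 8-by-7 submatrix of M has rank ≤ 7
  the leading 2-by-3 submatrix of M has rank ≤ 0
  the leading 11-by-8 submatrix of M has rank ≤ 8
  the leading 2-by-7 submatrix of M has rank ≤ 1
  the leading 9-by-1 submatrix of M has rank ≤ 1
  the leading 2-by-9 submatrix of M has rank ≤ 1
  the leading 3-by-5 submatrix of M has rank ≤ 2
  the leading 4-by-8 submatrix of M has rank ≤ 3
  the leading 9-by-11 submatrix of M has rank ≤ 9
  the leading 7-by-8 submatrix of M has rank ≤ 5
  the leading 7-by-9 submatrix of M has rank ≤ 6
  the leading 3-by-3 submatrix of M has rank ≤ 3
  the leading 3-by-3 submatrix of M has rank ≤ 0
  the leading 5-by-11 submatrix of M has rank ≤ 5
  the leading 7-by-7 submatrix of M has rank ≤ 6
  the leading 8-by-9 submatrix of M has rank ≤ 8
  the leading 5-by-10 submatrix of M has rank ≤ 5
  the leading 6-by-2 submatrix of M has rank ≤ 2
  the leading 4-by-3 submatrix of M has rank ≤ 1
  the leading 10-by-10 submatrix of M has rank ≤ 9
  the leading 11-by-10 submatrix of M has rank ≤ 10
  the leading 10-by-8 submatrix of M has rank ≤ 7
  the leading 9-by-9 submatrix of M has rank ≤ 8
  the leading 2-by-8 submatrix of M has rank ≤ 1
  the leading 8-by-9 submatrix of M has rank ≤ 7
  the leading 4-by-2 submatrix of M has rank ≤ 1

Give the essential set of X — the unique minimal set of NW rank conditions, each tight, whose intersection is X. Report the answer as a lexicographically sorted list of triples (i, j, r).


Reconstructing r_w from the 29 given conditions:

  0 0 0 1 1 1 1 1 1 1 1
  0 0 0 1 1 1 1 1 1 2 2
  0 0 0 1 2 2 2 2 2 3 3
  1 1 1 2 3 3 3 3 3 4 4
  1 2 2 3 4 4 4 4 4 5 5
  1 2 3 4 5 5 5 5 5 6 6
  1 2 3 4 5 5 5 5 6 7 7
  1 2 3 4 5 6 6 6 7 8 8
  1 2 3 4 5 6 7 7 8 9 9
  1 2 3 4 5 6 7 7 8 9 10
  1 2 3 4 5 6 7 8 9 10 11

second differences of R give the permutation w = (4, 10, 5, 1, 2, 3, 9, 6, 7, 11, 8).

Rothe diagram D(w) (18 cells), 4 SE-corners (essential conditions):

[(2, 9, 1), (3, 3, 0), (7, 8, 5), (10, 8, 7)]


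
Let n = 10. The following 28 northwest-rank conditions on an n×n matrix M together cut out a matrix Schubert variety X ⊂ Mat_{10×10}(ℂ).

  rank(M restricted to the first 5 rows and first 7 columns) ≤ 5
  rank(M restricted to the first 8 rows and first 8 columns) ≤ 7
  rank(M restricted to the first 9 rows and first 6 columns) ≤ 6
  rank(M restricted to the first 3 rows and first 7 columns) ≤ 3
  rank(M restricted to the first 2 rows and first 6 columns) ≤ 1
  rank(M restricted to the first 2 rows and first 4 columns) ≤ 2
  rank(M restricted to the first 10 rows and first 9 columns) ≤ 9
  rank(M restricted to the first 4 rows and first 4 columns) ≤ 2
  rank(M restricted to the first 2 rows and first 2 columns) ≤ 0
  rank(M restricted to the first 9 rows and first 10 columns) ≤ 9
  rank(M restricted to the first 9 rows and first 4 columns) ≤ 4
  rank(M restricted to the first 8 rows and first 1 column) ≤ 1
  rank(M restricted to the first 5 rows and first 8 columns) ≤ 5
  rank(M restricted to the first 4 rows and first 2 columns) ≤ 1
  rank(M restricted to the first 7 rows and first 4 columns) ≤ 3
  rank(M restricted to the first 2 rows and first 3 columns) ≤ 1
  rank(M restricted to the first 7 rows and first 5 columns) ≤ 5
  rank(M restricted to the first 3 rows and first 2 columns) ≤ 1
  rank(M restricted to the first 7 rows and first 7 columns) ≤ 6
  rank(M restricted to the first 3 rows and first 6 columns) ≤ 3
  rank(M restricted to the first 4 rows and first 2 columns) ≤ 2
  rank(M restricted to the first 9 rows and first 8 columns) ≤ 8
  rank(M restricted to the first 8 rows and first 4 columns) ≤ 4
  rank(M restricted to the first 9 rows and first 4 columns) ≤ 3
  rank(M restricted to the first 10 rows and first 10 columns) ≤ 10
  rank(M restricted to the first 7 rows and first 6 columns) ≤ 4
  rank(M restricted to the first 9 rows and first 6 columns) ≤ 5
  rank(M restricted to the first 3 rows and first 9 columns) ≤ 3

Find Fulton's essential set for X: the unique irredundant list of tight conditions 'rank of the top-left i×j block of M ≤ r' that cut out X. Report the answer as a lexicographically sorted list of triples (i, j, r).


Reconstructing r_w from the 28 given conditions:

  R[1]: 0  0  1  1  1  1  1  1  1  1
  R[2]: 0  0  1  1  1  1  2  2  2  2
  R[3]: 1  1  2  2  2  2  3  3  3  3
  R[4]: 1  1  2  2  3  3  4  4  4  4
  R[5]: 1  2  3  3  4  4  5  5  5  5
  R[6]: 1  2  3  3  4  4  5  6  6  6
  R[7]: 1  2  3  3  4  4  5  6  7  7
  R[8]: 1  2  3  3  4  5  6  7  8  8
  R[9]: 1  2  3  3  4  5  6  7  8  9
  R[10]: 1  2  3  4  5  6  7  8  9  10

giving w = (3, 7, 1, 5, 2, 8, 9, 6, 10, 4) via Δ²R.

6 SE-corners of the 15-cell Rothe diagram give Ess(w):

[(2, 2, 0), (2, 6, 1), (4, 2, 1), (4, 4, 2), (7, 6, 4), (9, 4, 3)]


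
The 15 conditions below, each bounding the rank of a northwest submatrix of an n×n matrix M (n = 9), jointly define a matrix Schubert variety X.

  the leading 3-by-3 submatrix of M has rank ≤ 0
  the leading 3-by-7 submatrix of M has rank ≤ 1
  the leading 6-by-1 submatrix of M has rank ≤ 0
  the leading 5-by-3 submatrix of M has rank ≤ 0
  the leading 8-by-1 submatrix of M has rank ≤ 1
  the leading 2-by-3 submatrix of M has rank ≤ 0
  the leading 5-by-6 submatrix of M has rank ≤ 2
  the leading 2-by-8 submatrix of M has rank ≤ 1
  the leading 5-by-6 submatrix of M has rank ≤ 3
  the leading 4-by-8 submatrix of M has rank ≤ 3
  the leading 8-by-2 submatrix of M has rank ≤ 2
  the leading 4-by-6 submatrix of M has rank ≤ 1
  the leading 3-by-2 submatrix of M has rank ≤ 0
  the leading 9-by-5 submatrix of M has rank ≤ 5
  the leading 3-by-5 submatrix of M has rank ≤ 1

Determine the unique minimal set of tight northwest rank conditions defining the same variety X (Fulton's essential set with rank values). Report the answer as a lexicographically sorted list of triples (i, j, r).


The tightest implied rank at each (i,j), from the 15 conditions:

  i=1: 0 0 0 1 1 1 1 1 1
  i=2: 0 0 0 1 1 1 1 1 2
  i=3: 0 0 0 1 1 1 1 2 3
  i=4: 0 0 0 1 1 1 2 3 4
  i=5: 0 0 0 1 2 2 3 4 5
  i=6: 0 1 1 2 3 3 4 5 6
  i=7: 1 2 2 3 4 4 5 6 7
  i=8: 1 2 3 4 5 5 6 7 8
  i=9: 1 2 3 4 5 6 7 8 9

hence w(1..9) = (4, 9, 8, 7, 5, 2, 1, 3, 6).

5 SE-corners of the 25-cell Rothe diagram give Ess(w):

[(2, 8, 1), (3, 7, 1), (4, 6, 1), (5, 3, 0), (6, 1, 0)]


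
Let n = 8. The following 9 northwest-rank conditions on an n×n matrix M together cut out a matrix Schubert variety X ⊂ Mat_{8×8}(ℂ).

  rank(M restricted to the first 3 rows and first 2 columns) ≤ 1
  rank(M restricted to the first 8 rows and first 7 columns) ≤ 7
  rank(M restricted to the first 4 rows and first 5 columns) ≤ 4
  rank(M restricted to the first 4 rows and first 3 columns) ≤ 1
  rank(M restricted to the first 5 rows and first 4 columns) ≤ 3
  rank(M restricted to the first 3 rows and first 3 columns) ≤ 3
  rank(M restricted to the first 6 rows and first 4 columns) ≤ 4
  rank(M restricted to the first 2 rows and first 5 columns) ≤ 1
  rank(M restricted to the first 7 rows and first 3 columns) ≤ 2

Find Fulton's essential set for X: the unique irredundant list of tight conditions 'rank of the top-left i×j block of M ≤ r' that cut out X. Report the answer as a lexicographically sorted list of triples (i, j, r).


Recovering R(i,j) via the rank-extension bound from the 9 conditions:

  i=1: 1, 1, 1, 1, 1, 1, 1, 1
  i=2: 1, 1, 1, 1, 1, 2, 2, 2
  i=3: 1, 1, 1, 2, 2, 3, 3, 3
  i=4: 1, 1, 1, 2, 3, 4, 4, 4
  i=5: 1, 2, 2, 3, 4, 5, 5, 5
  i=6: 1, 2, 2, 3, 4, 5, 6, 6
  i=7: 1, 2, 2, 3, 4, 5, 6, 7
  i=8: 1, 2, 3, 4, 5, 6, 7, 8

reading off 1-entries of Δ²R: w = (1, 6, 4, 5, 2, 7, 8, 3).

ℓ(w)=10; the 3 essential cells (i,j,r):

[(2, 5, 1), (4, 3, 1), (7, 3, 2)]


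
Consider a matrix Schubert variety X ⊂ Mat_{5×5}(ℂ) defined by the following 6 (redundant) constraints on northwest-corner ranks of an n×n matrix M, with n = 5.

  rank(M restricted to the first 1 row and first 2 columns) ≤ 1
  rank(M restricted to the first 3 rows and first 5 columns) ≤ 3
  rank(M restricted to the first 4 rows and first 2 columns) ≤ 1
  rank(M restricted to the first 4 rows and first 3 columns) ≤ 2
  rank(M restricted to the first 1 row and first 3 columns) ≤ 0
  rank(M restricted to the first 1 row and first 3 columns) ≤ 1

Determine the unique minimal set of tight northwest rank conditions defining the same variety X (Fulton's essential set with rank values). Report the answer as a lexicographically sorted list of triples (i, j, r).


Propagating the 6 rank bounds to every northwest block:

  i=1: 0, 0, 0, 1, 1
  i=2: 1, 1, 1, 2, 2
  i=3: 1, 1, 2, 3, 3
  i=4: 1, 1, 2, 3, 4
  i=5: 1, 2, 3, 4, 5

giving w = (4, 1, 3, 5, 2) via Δ²R.

D(w) has 5 cells with 2 SE-corners; essential set:

[(1, 3, 0), (4, 2, 1)]


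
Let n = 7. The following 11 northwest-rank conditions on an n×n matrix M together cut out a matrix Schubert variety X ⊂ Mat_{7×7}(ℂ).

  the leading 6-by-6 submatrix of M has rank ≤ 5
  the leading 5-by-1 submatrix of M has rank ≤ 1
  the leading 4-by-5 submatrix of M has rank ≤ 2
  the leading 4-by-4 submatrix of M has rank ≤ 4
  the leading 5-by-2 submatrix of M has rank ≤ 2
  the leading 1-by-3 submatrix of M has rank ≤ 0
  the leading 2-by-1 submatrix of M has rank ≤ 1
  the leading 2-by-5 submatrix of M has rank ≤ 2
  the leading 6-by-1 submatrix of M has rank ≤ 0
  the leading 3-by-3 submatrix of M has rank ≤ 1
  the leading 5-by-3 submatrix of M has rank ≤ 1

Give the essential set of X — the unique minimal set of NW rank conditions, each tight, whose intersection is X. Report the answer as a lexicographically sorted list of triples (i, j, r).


The tightest implied rank at each (i,j), from the 11 conditions:

  0 0 0 1 1 1 1
  0 1 1 2 2 2 2
  0 1 1 2 2 3 3
  0 1 1 2 2 3 4
  0 1 1 2 3 4 5
  0 1 2 3 4 5 6
  1 2 3 4 5 6 7

reading off 1-entries of Δ²R: w = (4, 2, 6, 7, 5, 3, 1).

D(w) has 13 cells with 4 SE-corners; essential set:

[(1, 3, 0), (4, 5, 2), (5, 3, 1), (6, 1, 0)]


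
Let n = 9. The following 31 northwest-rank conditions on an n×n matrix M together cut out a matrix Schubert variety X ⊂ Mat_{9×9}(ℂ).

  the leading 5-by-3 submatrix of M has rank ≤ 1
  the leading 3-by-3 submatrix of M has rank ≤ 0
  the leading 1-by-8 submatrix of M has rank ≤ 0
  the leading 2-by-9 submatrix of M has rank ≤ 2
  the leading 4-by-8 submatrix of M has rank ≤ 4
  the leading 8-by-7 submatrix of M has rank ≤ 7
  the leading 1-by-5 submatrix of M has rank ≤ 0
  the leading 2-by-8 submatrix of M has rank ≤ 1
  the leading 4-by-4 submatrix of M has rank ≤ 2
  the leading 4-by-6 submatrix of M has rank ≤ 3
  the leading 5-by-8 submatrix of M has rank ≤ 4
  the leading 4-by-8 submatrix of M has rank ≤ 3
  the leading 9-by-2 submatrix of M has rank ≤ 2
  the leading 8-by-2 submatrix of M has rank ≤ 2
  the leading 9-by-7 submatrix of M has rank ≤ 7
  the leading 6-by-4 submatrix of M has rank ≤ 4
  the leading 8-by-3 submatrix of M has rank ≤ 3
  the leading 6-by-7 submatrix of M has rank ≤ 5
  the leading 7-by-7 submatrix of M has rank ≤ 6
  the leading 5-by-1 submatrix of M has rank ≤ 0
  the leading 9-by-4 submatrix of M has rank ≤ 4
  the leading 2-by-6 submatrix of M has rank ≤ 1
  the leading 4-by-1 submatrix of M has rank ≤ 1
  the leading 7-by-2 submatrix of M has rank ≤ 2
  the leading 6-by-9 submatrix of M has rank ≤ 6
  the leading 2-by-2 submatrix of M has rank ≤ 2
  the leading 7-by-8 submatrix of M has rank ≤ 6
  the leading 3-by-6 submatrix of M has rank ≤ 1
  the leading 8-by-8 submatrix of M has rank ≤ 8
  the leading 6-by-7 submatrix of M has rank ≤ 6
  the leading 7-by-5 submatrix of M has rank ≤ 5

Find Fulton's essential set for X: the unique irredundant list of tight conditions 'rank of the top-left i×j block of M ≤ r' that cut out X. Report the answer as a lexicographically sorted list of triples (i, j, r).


Propagating the 31 rank bounds to every northwest block:

  R[1]: 0, 0, 0, 0, 0, 0, 0, 0, 1
  R[2]: 0, 0, 0, 1, 1, 1, 1, 1, 2
  R[3]: 0, 0, 0, 1, 1, 1, 2, 2, 3
  R[4]: 0, 1, 1, 2, 2, 2, 3, 3, 4
  R[5]: 0, 1, 1, 2, 3, 3, 4, 4, 5
  R[6]: 1, 2, 2, 3, 4, 4, 5, 5, 6
  R[7]: 1, 2, 3, 4, 5, 5, 6, 6, 7
  R[8]: 1, 2, 3, 4, 5, 6, 7, 7, 8
  R[9]: 1, 2, 3, 4, 5, 6, 7, 8, 9

reading off 1-entries of Δ²R: w = (9, 4, 7, 2, 5, 1, 3, 6, 8).

5 SE-corners of the 19-cell Rothe diagram give Ess(w):

[(1, 8, 0), (3, 3, 0), (3, 6, 1), (5, 1, 0), (5, 3, 1)]


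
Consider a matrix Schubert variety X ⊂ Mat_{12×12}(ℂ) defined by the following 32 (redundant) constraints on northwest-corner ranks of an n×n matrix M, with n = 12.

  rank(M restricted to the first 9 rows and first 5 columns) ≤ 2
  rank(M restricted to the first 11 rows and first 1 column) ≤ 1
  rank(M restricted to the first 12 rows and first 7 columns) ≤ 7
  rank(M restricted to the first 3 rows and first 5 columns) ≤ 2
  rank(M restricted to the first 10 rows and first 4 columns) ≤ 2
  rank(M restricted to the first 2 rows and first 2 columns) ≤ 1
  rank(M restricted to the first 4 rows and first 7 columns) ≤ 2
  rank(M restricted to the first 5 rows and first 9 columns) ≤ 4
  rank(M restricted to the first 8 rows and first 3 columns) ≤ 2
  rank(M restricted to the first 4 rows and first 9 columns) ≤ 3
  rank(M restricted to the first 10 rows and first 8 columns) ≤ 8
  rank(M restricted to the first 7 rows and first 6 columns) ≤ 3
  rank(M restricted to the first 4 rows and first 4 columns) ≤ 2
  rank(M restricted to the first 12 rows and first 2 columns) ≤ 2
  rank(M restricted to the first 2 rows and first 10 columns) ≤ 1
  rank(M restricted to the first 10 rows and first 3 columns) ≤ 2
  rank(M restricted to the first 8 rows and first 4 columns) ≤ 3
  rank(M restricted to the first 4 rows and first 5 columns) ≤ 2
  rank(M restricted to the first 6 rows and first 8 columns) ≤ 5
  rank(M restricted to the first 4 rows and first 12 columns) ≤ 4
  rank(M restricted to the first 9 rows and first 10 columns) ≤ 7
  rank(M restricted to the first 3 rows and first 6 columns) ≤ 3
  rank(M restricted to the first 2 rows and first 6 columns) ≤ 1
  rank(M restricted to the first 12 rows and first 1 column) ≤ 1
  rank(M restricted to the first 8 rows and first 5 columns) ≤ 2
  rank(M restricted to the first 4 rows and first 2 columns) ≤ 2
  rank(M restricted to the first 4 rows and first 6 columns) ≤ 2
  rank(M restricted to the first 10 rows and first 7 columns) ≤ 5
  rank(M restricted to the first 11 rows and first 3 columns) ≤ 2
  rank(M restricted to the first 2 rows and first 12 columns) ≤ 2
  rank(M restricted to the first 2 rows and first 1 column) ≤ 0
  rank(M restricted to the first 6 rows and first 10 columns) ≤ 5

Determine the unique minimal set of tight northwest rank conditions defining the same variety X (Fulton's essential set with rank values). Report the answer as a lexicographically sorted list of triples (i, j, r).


Rank table r_w(12×12) implied by the 32 constraints:

  R[1]: 0 1 1 1 1 1 1 1 1 1 1 1
  R[2]: 0 1 1 1 1 1 1 1 1 1 2 2
  R[3]: 1 2 2 2 2 2 2 2 2 2 3 3
  R[4]: 1 2 2 2 2 2 2 3 3 3 4 4
  R[5]: 1 2 2 2 2 3 3 4 4 4 5 5
  R[6]: 1 2 2 2 2 3 4 5 5 5 6 6
  R[7]: 1 2 2 2 2 3 4 5 6 6 7 7
  R[8]: 1 2 2 2 2 3 4 5 6 7 8 8
  R[9]: 1 2 2 2 2 3 4 5 6 7 8 9
  R[10]: 1 2 2 2 3 4 5 6 7 8 9 10
  R[11]: 1 2 2 3 4 5 6 7 8 9 10 11
  R[12]: 1 2 3 4 5 6 7 8 9 10 11 12

reading off 1-entries of Δ²R: w = (2, 11, 1, 8, 6, 7, 9, 10, 12, 5, 4, 3).

Rothe diagram D(w) (33 cells), 6 SE-corners (essential conditions):

[(2, 1, 0), (2, 10, 1), (4, 7, 2), (9, 5, 2), (10, 4, 2), (11, 3, 2)]


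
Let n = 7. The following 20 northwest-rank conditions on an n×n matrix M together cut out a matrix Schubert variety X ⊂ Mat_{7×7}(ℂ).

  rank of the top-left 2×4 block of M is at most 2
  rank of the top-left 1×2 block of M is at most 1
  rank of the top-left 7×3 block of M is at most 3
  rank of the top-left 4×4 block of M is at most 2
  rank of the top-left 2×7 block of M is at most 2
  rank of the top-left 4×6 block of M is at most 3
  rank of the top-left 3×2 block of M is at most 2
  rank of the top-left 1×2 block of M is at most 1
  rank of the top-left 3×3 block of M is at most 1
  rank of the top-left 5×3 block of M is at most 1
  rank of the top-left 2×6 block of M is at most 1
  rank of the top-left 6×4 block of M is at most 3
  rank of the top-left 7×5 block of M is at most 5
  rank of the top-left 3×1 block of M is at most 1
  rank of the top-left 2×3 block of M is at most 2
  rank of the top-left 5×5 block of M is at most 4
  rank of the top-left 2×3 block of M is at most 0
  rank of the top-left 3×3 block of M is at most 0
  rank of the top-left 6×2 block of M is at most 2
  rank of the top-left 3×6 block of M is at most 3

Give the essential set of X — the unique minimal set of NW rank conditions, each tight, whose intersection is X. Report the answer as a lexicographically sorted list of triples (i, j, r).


Recovering R(i,j) via the rank-extension bound from the 20 conditions:

  i=1: 0 | 0 | 0 | 1 | 1 | 1 | 1
  i=2: 0 | 0 | 0 | 1 | 1 | 1 | 2
  i=3: 0 | 0 | 0 | 1 | 2 | 2 | 3
  i=4: 1 | 1 | 1 | 2 | 3 | 3 | 4
  i=5: 1 | 1 | 1 | 2 | 3 | 4 | 5
  i=6: 1 | 2 | 2 | 3 | 4 | 5 | 6
  i=7: 1 | 2 | 3 | 4 | 5 | 6 | 7

the unique w with this rank table is (4, 7, 5, 1, 6, 2, 3).

|D(w)|=13, |Ess(w)|=3:

[(2, 6, 1), (3, 3, 0), (5, 3, 1)]


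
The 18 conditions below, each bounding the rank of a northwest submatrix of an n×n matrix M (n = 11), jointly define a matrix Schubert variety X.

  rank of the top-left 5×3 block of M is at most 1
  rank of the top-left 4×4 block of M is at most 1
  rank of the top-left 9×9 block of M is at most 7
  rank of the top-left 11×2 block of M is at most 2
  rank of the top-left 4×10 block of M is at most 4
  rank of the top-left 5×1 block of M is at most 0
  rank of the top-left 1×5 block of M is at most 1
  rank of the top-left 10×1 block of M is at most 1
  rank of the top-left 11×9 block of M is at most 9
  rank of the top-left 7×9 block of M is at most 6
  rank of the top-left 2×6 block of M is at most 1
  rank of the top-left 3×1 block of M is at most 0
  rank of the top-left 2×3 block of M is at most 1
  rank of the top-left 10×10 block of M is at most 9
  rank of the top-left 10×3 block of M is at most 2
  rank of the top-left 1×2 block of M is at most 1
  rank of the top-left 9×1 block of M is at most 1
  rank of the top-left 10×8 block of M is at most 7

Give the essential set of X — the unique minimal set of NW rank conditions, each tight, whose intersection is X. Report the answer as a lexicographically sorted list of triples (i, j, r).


The tightest implied rank at each (i,j), from the 18 conditions:

  row 1: 0 | 1 | 1 | 1 | 1 | 1 | 1 | 1 | 1 | 1 | 1
  row 2: 0 | 1 | 1 | 1 | 1 | 1 | 2 | 2 | 2 | 2 | 2
  row 3: 0 | 1 | 1 | 1 | 2 | 2 | 3 | 3 | 3 | 3 | 3
  row 4: 0 | 1 | 1 | 1 | 2 | 3 | 4 | 4 | 4 | 4 | 4
  row 5: 0 | 1 | 1 | 2 | 3 | 4 | 5 | 5 | 5 | 5 | 5
  row 6: 1 | 2 | 2 | 3 | 4 | 5 | 6 | 6 | 6 | 6 | 6
  row 7: 1 | 2 | 2 | 3 | 4 | 5 | 6 | 6 | 6 | 7 | 7
  row 8: 1 | 2 | 2 | 3 | 4 | 5 | 6 | 7 | 7 | 8 | 8
  row 9: 1 | 2 | 2 | 3 | 4 | 5 | 6 | 7 | 7 | 8 | 9
  row 10: 1 | 2 | 2 | 3 | 4 | 5 | 6 | 7 | 8 | 9 | 10
  row 11: 1 | 2 | 3 | 4 | 5 | 6 | 7 | 8 | 9 | 10 | 11

the unique w with this rank table is (2, 7, 5, 6, 4, 1, 10, 8, 11, 9, 3).

ℓ(w)=21; the 7 essential cells (i,j,r):

[(2, 6, 1), (4, 4, 1), (5, 1, 0), (5, 3, 1), (7, 9, 6), (9, 9, 7), (10, 3, 2)]
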